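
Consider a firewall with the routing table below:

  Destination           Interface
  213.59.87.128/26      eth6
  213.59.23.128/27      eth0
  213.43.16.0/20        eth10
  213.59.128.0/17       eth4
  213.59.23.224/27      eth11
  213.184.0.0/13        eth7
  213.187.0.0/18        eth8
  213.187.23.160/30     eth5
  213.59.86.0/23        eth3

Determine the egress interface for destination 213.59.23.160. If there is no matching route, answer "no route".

No entry's prefix contains 213.59.23.160; there is no default route.

no route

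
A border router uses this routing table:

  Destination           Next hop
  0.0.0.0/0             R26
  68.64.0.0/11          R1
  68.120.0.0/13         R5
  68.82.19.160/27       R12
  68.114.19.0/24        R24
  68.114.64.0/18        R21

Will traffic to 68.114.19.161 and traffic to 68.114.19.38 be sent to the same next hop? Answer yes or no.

68.114.19.161: longest match 68.114.19.0/24 -> R24
68.114.19.38: longest match 68.114.19.0/24 -> R24

yes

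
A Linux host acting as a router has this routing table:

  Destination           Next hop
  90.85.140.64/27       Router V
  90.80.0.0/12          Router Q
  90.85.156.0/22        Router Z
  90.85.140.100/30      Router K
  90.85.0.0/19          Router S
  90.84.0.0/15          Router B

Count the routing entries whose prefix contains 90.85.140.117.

Prefixes containing 90.85.140.117:
  90.80.0.0/12 (90.80.0.0 - 90.95.255.255)
  90.84.0.0/15 (90.84.0.0 - 90.85.255.255)
Total matching entries: 2.

2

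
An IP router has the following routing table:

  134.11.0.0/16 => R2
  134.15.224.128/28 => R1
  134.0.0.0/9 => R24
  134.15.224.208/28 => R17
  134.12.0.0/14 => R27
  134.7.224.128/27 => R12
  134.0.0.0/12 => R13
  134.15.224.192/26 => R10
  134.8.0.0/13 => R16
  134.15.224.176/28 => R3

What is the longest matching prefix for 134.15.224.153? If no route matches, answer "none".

Entries matching 134.15.224.153:
  134.0.0.0/9 (134.0.0.0 - 134.127.255.255)
  134.0.0.0/12 (134.0.0.0 - 134.15.255.255)
  134.8.0.0/13 (134.8.0.0 - 134.15.255.255)
  134.12.0.0/14 (134.12.0.0 - 134.15.255.255)
Most specific is 134.12.0.0/14.

134.12.0.0/14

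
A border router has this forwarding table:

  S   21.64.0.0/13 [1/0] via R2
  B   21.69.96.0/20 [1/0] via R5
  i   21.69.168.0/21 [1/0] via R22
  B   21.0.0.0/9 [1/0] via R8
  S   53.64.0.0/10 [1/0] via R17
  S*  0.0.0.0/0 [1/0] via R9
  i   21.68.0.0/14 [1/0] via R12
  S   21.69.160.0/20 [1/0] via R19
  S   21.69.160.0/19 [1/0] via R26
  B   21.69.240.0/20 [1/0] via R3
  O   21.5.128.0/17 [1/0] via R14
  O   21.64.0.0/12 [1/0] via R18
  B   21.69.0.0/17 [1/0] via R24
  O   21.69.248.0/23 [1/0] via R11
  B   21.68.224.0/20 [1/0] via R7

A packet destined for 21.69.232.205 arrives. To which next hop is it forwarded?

Routes whose prefix contains 21.69.232.205:
  0.0.0.0/0 (default, matches everything) -> R9
  21.0.0.0/9 (21.0.0.0 - 21.127.255.255) -> R8
  21.64.0.0/12 (21.64.0.0 - 21.79.255.255) -> R18
  21.64.0.0/13 (21.64.0.0 - 21.71.255.255) -> R2
  21.68.0.0/14 (21.68.0.0 - 21.71.255.255) -> R12
More-specific entries that do NOT match:
  21.69.248.0/23 (21.69.248.0 - 21.69.249.255) does not contain 21.69.232.205
  21.69.168.0/21 (21.69.168.0 - 21.69.175.255) does not contain 21.69.232.205
  21.69.96.0/20 (21.69.96.0 - 21.69.111.255) does not contain 21.69.232.205
  21.69.160.0/20 (21.69.160.0 - 21.69.175.255) does not contain 21.69.232.205
  21.69.240.0/20 (21.69.240.0 - 21.69.255.255) does not contain 21.69.232.205
  21.68.224.0/20 (21.68.224.0 - 21.68.239.255) does not contain 21.69.232.205
  21.69.160.0/19 (21.69.160.0 - 21.69.191.255) does not contain 21.69.232.205
  21.5.128.0/17 (21.5.128.0 - 21.5.255.255) does not contain 21.69.232.205
  21.69.0.0/17 (21.69.0.0 - 21.69.127.255) does not contain 21.69.232.205
Longest matching prefix is /14 -> next hop R12.

R12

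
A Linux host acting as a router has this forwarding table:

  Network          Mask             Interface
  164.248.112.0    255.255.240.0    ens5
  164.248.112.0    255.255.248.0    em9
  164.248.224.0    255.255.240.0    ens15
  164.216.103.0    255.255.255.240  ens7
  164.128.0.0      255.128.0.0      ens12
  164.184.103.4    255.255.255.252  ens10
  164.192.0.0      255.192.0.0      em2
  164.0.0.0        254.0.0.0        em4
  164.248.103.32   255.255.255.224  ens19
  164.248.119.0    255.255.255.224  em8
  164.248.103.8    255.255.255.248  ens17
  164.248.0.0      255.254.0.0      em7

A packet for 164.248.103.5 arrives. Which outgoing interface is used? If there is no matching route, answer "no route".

em7

Routes whose prefix contains 164.248.103.5:
  164.0.0.0/7 (164.0.0.0 - 165.255.255.255) -> em4
  164.128.0.0/9 (164.128.0.0 - 164.255.255.255) -> ens12
  164.192.0.0/10 (164.192.0.0 - 164.255.255.255) -> em2
  164.248.0.0/15 (164.248.0.0 - 164.249.255.255) -> em7
More-specific entries that do NOT match:
  164.184.103.4/30 (164.184.103.4 - 164.184.103.7) does not contain 164.248.103.5
  164.248.103.8/29 (164.248.103.8 - 164.248.103.15) does not contain 164.248.103.5
  164.216.103.0/28 (164.216.103.0 - 164.216.103.15) does not contain 164.248.103.5
  164.248.103.32/27 (164.248.103.32 - 164.248.103.63) does not contain 164.248.103.5
  164.248.119.0/27 (164.248.119.0 - 164.248.119.31) does not contain 164.248.103.5
  164.248.112.0/21 (164.248.112.0 - 164.248.119.255) does not contain 164.248.103.5
  164.248.112.0/20 (164.248.112.0 - 164.248.127.255) does not contain 164.248.103.5
  164.248.224.0/20 (164.248.224.0 - 164.248.239.255) does not contain 164.248.103.5
Longest matching prefix is /15 -> interface em7.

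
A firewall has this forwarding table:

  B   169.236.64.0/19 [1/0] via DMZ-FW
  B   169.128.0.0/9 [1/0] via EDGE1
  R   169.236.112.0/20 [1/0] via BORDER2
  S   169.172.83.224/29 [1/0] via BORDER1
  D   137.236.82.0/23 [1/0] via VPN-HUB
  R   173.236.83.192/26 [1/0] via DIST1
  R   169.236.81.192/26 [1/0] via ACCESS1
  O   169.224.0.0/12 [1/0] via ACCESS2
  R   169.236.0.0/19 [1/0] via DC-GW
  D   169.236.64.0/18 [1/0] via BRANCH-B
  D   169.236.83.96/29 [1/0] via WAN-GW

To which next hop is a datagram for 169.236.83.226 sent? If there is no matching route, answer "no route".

Routes whose prefix contains 169.236.83.226:
  169.128.0.0/9 (169.128.0.0 - 169.255.255.255) -> EDGE1
  169.224.0.0/12 (169.224.0.0 - 169.239.255.255) -> ACCESS2
  169.236.64.0/18 (169.236.64.0 - 169.236.127.255) -> BRANCH-B
  169.236.64.0/19 (169.236.64.0 - 169.236.95.255) -> DMZ-FW
More-specific entries that do NOT match:
  169.172.83.224/29 (169.172.83.224 - 169.172.83.231) does not contain 169.236.83.226
  169.236.83.96/29 (169.236.83.96 - 169.236.83.103) does not contain 169.236.83.226
  173.236.83.192/26 (173.236.83.192 - 173.236.83.255) does not contain 169.236.83.226
  169.236.81.192/26 (169.236.81.192 - 169.236.81.255) does not contain 169.236.83.226
  137.236.82.0/23 (137.236.82.0 - 137.236.83.255) does not contain 169.236.83.226
  169.236.112.0/20 (169.236.112.0 - 169.236.127.255) does not contain 169.236.83.226
Longest matching prefix is /19 -> next hop DMZ-FW.

DMZ-FW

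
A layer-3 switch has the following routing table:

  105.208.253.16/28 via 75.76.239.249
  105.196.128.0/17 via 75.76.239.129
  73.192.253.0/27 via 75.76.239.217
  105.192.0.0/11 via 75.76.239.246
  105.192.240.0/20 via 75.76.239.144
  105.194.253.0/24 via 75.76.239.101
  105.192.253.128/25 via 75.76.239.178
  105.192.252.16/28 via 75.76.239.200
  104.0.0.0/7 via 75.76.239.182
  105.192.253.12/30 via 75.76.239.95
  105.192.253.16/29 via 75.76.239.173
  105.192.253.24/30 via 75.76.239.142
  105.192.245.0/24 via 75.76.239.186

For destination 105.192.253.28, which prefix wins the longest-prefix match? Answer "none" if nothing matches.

Entries matching 105.192.253.28:
  104.0.0.0/7 (104.0.0.0 - 105.255.255.255)
  105.192.0.0/11 (105.192.0.0 - 105.223.255.255)
  105.192.240.0/20 (105.192.240.0 - 105.192.255.255)
Most specific is 105.192.240.0/20.

105.192.240.0/20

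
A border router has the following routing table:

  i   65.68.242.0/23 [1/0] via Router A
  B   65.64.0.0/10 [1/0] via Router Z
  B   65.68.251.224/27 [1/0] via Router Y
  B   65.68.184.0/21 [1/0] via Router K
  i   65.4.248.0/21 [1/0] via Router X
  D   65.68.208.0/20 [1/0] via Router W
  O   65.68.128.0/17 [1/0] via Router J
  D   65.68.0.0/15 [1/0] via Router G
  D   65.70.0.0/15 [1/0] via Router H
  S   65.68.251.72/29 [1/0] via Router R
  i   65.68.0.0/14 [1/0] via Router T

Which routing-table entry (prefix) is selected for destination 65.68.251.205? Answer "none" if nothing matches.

65.68.128.0/17

Entries matching 65.68.251.205:
  65.64.0.0/10 (65.64.0.0 - 65.127.255.255)
  65.68.0.0/14 (65.68.0.0 - 65.71.255.255)
  65.68.0.0/15 (65.68.0.0 - 65.69.255.255)
  65.68.128.0/17 (65.68.128.0 - 65.68.255.255)
Most specific is 65.68.128.0/17.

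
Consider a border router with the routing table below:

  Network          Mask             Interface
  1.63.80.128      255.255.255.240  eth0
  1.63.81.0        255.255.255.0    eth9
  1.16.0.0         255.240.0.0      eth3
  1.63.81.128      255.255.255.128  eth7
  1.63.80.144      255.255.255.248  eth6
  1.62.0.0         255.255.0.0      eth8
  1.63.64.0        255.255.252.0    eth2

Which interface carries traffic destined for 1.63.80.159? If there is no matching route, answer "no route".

no route

No entry's prefix contains 1.63.80.159; there is no default route.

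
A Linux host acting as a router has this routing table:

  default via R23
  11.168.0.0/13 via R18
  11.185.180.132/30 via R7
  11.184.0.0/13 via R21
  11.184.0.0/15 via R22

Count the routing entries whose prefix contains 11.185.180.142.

3

Prefixes containing 11.185.180.142:
  0.0.0.0/0 (default, matches everything)
  11.184.0.0/13 (11.184.0.0 - 11.191.255.255)
  11.184.0.0/15 (11.184.0.0 - 11.185.255.255)
Total matching entries: 3.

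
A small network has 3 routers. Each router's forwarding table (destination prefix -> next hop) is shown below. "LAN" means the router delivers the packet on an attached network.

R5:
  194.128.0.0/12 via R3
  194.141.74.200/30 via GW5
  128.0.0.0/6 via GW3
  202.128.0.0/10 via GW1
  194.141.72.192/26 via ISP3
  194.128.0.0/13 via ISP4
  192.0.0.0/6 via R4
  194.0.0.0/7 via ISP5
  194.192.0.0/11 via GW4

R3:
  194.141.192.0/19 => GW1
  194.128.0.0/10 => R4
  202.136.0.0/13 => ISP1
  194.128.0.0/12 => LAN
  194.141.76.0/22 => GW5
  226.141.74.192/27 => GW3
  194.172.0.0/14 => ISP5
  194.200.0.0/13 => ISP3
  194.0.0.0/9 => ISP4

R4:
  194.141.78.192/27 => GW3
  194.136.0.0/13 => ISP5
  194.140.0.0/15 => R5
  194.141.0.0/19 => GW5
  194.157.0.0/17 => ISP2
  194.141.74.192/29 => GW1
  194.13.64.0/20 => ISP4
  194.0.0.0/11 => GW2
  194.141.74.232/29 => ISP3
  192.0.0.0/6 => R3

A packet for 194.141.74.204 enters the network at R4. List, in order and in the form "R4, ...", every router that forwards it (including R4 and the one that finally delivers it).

R4, R5, R3

At R4: longest match for 194.141.74.204 is 194.140.0.0/15 -> R5
At R5: longest match for 194.141.74.204 is 194.128.0.0/12 -> R3
At R3: longest match for 194.141.74.204 is 194.128.0.0/12 -> LAN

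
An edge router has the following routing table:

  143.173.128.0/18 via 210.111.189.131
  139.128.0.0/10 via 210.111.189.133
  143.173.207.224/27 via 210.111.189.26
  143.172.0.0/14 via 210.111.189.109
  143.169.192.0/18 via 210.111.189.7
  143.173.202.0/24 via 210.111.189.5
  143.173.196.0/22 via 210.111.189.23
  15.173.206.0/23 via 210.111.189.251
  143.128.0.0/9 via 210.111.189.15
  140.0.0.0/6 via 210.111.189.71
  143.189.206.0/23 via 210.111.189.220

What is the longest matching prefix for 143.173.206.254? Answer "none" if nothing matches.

Entries matching 143.173.206.254:
  140.0.0.0/6 (140.0.0.0 - 143.255.255.255)
  143.128.0.0/9 (143.128.0.0 - 143.255.255.255)
  143.172.0.0/14 (143.172.0.0 - 143.175.255.255)
Most specific is 143.172.0.0/14.

143.172.0.0/14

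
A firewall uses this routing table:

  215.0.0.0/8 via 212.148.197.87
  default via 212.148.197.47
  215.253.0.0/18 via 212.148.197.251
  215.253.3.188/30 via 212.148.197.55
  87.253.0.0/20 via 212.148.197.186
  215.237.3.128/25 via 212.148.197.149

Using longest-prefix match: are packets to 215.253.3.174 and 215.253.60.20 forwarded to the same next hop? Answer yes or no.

yes

215.253.3.174: longest match 215.253.0.0/18 -> 212.148.197.251
215.253.60.20: longest match 215.253.0.0/18 -> 212.148.197.251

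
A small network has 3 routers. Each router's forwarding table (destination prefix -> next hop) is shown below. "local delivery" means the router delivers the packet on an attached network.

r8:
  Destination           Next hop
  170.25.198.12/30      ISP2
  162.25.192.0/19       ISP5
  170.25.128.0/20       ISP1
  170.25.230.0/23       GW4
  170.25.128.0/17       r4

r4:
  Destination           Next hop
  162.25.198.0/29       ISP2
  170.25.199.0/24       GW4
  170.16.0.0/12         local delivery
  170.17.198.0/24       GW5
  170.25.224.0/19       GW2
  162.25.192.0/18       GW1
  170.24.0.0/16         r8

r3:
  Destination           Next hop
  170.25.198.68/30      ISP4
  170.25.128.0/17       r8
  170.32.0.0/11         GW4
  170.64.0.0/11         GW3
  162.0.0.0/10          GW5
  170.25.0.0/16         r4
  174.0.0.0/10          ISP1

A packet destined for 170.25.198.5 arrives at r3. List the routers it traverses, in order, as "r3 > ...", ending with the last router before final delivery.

At r3: longest match for 170.25.198.5 is 170.25.128.0/17 -> r8
At r8: longest match for 170.25.198.5 is 170.25.128.0/17 -> r4
At r4: longest match for 170.25.198.5 is 170.16.0.0/12 -> local delivery

r3 > r8 > r4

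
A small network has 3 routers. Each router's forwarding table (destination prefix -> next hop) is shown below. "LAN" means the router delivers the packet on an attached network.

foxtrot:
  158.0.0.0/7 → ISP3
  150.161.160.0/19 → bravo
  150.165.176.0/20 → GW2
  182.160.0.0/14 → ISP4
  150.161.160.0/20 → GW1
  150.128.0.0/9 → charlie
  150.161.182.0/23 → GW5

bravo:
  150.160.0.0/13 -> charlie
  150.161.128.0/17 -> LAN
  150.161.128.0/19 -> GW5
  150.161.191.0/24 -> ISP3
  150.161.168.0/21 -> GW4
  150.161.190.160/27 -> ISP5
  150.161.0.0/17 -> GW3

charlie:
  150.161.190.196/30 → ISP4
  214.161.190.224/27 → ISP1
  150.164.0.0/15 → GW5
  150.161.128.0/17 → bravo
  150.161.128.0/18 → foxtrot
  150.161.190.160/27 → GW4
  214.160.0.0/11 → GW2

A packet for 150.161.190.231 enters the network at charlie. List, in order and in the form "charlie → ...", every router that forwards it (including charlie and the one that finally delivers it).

charlie → foxtrot → bravo

At charlie: longest match for 150.161.190.231 is 150.161.128.0/18 -> foxtrot
At foxtrot: longest match for 150.161.190.231 is 150.161.160.0/19 -> bravo
At bravo: longest match for 150.161.190.231 is 150.161.128.0/17 -> LAN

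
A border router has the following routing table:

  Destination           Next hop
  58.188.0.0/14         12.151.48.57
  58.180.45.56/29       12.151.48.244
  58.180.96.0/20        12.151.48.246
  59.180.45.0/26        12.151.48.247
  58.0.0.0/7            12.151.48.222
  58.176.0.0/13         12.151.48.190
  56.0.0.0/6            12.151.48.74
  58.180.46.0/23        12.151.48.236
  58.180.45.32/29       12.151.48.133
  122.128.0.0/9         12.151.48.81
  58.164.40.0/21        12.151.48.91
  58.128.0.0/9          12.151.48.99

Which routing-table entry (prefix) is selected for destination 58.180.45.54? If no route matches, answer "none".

Entries matching 58.180.45.54:
  56.0.0.0/6 (56.0.0.0 - 59.255.255.255)
  58.0.0.0/7 (58.0.0.0 - 59.255.255.255)
  58.128.0.0/9 (58.128.0.0 - 58.255.255.255)
  58.176.0.0/13 (58.176.0.0 - 58.183.255.255)
Most specific is 58.176.0.0/13.

58.176.0.0/13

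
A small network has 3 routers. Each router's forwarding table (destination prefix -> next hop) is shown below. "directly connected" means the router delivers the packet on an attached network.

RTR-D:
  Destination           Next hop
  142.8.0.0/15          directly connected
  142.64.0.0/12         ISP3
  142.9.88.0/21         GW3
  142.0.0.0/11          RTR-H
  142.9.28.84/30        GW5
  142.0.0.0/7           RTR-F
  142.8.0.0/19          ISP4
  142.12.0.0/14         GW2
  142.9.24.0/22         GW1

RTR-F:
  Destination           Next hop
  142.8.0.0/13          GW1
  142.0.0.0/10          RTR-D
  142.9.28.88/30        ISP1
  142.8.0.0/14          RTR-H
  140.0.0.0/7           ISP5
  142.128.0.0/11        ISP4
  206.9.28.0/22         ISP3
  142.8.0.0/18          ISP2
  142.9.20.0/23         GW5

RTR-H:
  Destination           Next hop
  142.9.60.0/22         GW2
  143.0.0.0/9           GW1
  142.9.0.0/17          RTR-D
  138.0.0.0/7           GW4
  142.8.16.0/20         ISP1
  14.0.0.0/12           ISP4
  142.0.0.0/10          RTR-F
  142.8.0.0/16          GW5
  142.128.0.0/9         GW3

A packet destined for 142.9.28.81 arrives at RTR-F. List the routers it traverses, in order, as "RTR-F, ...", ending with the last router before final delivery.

At RTR-F: longest match for 142.9.28.81 is 142.8.0.0/14 -> RTR-H
At RTR-H: longest match for 142.9.28.81 is 142.9.0.0/17 -> RTR-D
At RTR-D: longest match for 142.9.28.81 is 142.8.0.0/15 -> directly connected

RTR-F, RTR-H, RTR-D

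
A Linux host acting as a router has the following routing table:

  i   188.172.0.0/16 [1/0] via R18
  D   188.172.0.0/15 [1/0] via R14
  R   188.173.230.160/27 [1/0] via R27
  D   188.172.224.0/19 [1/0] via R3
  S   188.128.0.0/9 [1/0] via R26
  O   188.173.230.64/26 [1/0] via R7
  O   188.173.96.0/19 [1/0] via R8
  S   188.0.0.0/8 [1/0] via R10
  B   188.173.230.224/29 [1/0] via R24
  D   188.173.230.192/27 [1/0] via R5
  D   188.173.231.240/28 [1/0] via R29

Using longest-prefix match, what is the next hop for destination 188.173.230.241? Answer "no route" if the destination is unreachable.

Routes whose prefix contains 188.173.230.241:
  188.0.0.0/8 (188.0.0.0 - 188.255.255.255) -> R10
  188.128.0.0/9 (188.128.0.0 - 188.255.255.255) -> R26
  188.172.0.0/15 (188.172.0.0 - 188.173.255.255) -> R14
More-specific entries that do NOT match:
  188.173.230.224/29 (188.173.230.224 - 188.173.230.231) does not contain 188.173.230.241
  188.173.231.240/28 (188.173.231.240 - 188.173.231.255) does not contain 188.173.230.241
  188.173.230.160/27 (188.173.230.160 - 188.173.230.191) does not contain 188.173.230.241
  188.173.230.192/27 (188.173.230.192 - 188.173.230.223) does not contain 188.173.230.241
  188.173.230.64/26 (188.173.230.64 - 188.173.230.127) does not contain 188.173.230.241
  188.172.224.0/19 (188.172.224.0 - 188.172.255.255) does not contain 188.173.230.241
  188.173.96.0/19 (188.173.96.0 - 188.173.127.255) does not contain 188.173.230.241
  188.172.0.0/16 (188.172.0.0 - 188.172.255.255) does not contain 188.173.230.241
Longest matching prefix is /15 -> next hop R14.

R14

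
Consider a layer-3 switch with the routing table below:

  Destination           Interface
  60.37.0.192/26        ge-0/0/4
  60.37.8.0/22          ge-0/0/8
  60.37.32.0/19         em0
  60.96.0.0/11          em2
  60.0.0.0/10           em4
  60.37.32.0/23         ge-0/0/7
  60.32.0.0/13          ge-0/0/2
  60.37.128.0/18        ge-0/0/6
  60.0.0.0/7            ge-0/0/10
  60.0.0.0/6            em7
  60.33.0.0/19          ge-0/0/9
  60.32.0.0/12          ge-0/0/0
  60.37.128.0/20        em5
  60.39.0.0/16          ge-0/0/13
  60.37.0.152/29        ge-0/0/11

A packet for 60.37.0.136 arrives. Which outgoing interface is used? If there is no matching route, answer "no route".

Routes whose prefix contains 60.37.0.136:
  60.0.0.0/6 (60.0.0.0 - 63.255.255.255) -> em7
  60.0.0.0/7 (60.0.0.0 - 61.255.255.255) -> ge-0/0/10
  60.0.0.0/10 (60.0.0.0 - 60.63.255.255) -> em4
  60.32.0.0/12 (60.32.0.0 - 60.47.255.255) -> ge-0/0/0
  60.32.0.0/13 (60.32.0.0 - 60.39.255.255) -> ge-0/0/2
More-specific entries that do NOT match:
  60.37.0.152/29 (60.37.0.152 - 60.37.0.159) does not contain 60.37.0.136
  60.37.0.192/26 (60.37.0.192 - 60.37.0.255) does not contain 60.37.0.136
  60.37.32.0/23 (60.37.32.0 - 60.37.33.255) does not contain 60.37.0.136
  60.37.8.0/22 (60.37.8.0 - 60.37.11.255) does not contain 60.37.0.136
  60.37.128.0/20 (60.37.128.0 - 60.37.143.255) does not contain 60.37.0.136
  60.37.32.0/19 (60.37.32.0 - 60.37.63.255) does not contain 60.37.0.136
  60.33.0.0/19 (60.33.0.0 - 60.33.31.255) does not contain 60.37.0.136
  60.37.128.0/18 (60.37.128.0 - 60.37.191.255) does not contain 60.37.0.136
  60.39.0.0/16 (60.39.0.0 - 60.39.255.255) does not contain 60.37.0.136
Longest matching prefix is /13 -> interface ge-0/0/2.

ge-0/0/2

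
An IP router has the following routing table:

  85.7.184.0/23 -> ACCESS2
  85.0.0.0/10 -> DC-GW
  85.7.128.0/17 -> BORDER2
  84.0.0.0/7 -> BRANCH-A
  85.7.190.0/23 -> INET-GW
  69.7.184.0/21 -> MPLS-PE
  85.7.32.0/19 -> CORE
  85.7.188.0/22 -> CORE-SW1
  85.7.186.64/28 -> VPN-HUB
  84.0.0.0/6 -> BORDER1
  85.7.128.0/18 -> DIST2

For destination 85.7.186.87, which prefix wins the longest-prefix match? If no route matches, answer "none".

85.7.128.0/18

Entries matching 85.7.186.87:
  84.0.0.0/6 (84.0.0.0 - 87.255.255.255)
  84.0.0.0/7 (84.0.0.0 - 85.255.255.255)
  85.0.0.0/10 (85.0.0.0 - 85.63.255.255)
  85.7.128.0/17 (85.7.128.0 - 85.7.255.255)
  85.7.128.0/18 (85.7.128.0 - 85.7.191.255)
Most specific is 85.7.128.0/18.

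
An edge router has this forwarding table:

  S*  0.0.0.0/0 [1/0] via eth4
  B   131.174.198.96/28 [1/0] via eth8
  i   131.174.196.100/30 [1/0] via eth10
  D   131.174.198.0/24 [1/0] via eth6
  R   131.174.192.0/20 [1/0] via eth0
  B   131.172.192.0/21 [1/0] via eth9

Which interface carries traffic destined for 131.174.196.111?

eth0

Routes whose prefix contains 131.174.196.111:
  0.0.0.0/0 (default, matches everything) -> eth4
  131.174.192.0/20 (131.174.192.0 - 131.174.207.255) -> eth0
More-specific entries that do NOT match:
  131.174.196.100/30 (131.174.196.100 - 131.174.196.103) does not contain 131.174.196.111
  131.174.198.96/28 (131.174.198.96 - 131.174.198.111) does not contain 131.174.196.111
  131.174.198.0/24 (131.174.198.0 - 131.174.198.255) does not contain 131.174.196.111
  131.172.192.0/21 (131.172.192.0 - 131.172.199.255) does not contain 131.174.196.111
Longest matching prefix is /20 -> interface eth0.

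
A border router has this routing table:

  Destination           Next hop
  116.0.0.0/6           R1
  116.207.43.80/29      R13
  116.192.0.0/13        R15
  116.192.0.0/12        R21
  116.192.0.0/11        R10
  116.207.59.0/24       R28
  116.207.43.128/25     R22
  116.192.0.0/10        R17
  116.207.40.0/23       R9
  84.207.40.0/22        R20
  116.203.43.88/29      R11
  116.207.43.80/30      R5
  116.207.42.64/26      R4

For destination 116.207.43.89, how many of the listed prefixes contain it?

4

Prefixes containing 116.207.43.89:
  116.0.0.0/6 (116.0.0.0 - 119.255.255.255)
  116.192.0.0/10 (116.192.0.0 - 116.255.255.255)
  116.192.0.0/11 (116.192.0.0 - 116.223.255.255)
  116.192.0.0/12 (116.192.0.0 - 116.207.255.255)
Total matching entries: 4.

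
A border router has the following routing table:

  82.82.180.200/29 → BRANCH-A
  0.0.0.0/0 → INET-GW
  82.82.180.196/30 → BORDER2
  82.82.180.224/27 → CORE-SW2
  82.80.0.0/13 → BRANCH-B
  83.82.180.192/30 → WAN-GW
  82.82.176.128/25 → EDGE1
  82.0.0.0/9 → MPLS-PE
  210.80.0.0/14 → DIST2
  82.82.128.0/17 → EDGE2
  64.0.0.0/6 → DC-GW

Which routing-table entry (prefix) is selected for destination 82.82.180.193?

Entries matching 82.82.180.193:
  0.0.0.0/0 (default, matches everything)
  82.0.0.0/9 (82.0.0.0 - 82.127.255.255)
  82.80.0.0/13 (82.80.0.0 - 82.87.255.255)
  82.82.128.0/17 (82.82.128.0 - 82.82.255.255)
Most specific is 82.82.128.0/17.

82.82.128.0/17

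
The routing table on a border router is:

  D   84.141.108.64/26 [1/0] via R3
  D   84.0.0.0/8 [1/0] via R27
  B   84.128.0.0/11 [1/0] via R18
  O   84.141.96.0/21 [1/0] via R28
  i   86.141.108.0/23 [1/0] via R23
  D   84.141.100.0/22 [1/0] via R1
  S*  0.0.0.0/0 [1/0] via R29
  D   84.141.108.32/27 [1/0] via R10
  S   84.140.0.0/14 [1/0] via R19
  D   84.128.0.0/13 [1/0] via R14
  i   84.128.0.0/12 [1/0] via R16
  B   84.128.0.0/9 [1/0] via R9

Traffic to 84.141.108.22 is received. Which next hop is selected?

Routes whose prefix contains 84.141.108.22:
  0.0.0.0/0 (default, matches everything) -> R29
  84.0.0.0/8 (84.0.0.0 - 84.255.255.255) -> R27
  84.128.0.0/9 (84.128.0.0 - 84.255.255.255) -> R9
  84.128.0.0/11 (84.128.0.0 - 84.159.255.255) -> R18
  84.128.0.0/12 (84.128.0.0 - 84.143.255.255) -> R16
  84.140.0.0/14 (84.140.0.0 - 84.143.255.255) -> R19
More-specific entries that do NOT match:
  84.141.108.32/27 (84.141.108.32 - 84.141.108.63) does not contain 84.141.108.22
  84.141.108.64/26 (84.141.108.64 - 84.141.108.127) does not contain 84.141.108.22
  86.141.108.0/23 (86.141.108.0 - 86.141.109.255) does not contain 84.141.108.22
  84.141.100.0/22 (84.141.100.0 - 84.141.103.255) does not contain 84.141.108.22
  84.141.96.0/21 (84.141.96.0 - 84.141.103.255) does not contain 84.141.108.22
Longest matching prefix is /14 -> next hop R19.

R19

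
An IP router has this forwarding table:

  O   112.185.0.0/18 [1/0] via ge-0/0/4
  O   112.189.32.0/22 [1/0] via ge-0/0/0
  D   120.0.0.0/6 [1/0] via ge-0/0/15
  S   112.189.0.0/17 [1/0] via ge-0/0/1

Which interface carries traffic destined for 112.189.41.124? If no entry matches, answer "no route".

ge-0/0/1

Routes whose prefix contains 112.189.41.124:
  112.189.0.0/17 (112.189.0.0 - 112.189.127.255) -> ge-0/0/1
More-specific entries that do NOT match:
  112.189.32.0/22 (112.189.32.0 - 112.189.35.255) does not contain 112.189.41.124
  112.185.0.0/18 (112.185.0.0 - 112.185.63.255) does not contain 112.189.41.124
Longest matching prefix is /17 -> interface ge-0/0/1.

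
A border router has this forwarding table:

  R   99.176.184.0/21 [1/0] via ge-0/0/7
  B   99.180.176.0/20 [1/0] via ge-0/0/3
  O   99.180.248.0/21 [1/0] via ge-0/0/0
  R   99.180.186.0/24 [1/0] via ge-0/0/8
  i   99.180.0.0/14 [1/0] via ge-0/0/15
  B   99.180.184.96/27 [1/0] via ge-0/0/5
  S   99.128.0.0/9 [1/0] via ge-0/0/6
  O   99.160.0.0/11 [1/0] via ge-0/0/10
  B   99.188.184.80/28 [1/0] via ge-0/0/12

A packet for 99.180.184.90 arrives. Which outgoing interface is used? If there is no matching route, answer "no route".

ge-0/0/3

Routes whose prefix contains 99.180.184.90:
  99.128.0.0/9 (99.128.0.0 - 99.255.255.255) -> ge-0/0/6
  99.160.0.0/11 (99.160.0.0 - 99.191.255.255) -> ge-0/0/10
  99.180.0.0/14 (99.180.0.0 - 99.183.255.255) -> ge-0/0/15
  99.180.176.0/20 (99.180.176.0 - 99.180.191.255) -> ge-0/0/3
More-specific entries that do NOT match:
  99.188.184.80/28 (99.188.184.80 - 99.188.184.95) does not contain 99.180.184.90
  99.180.184.96/27 (99.180.184.96 - 99.180.184.127) does not contain 99.180.184.90
  99.180.186.0/24 (99.180.186.0 - 99.180.186.255) does not contain 99.180.184.90
  99.176.184.0/21 (99.176.184.0 - 99.176.191.255) does not contain 99.180.184.90
  99.180.248.0/21 (99.180.248.0 - 99.180.255.255) does not contain 99.180.184.90
Longest matching prefix is /20 -> interface ge-0/0/3.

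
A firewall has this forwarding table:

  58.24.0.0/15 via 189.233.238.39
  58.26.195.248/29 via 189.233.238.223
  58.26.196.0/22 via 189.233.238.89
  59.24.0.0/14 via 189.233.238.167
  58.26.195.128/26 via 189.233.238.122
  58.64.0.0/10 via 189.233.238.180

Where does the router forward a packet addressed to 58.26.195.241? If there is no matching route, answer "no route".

No entry's prefix contains 58.26.195.241; there is no default route.

no route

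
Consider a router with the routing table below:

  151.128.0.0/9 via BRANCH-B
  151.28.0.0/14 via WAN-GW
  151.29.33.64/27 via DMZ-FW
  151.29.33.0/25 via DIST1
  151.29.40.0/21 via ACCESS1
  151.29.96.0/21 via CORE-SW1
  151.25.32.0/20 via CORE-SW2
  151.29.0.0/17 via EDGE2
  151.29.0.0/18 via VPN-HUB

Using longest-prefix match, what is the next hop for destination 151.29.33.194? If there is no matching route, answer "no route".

Routes whose prefix contains 151.29.33.194:
  151.28.0.0/14 (151.28.0.0 - 151.31.255.255) -> WAN-GW
  151.29.0.0/17 (151.29.0.0 - 151.29.127.255) -> EDGE2
  151.29.0.0/18 (151.29.0.0 - 151.29.63.255) -> VPN-HUB
More-specific entries that do NOT match:
  151.29.33.64/27 (151.29.33.64 - 151.29.33.95) does not contain 151.29.33.194
  151.29.33.0/25 (151.29.33.0 - 151.29.33.127) does not contain 151.29.33.194
  151.29.40.0/21 (151.29.40.0 - 151.29.47.255) does not contain 151.29.33.194
  151.29.96.0/21 (151.29.96.0 - 151.29.103.255) does not contain 151.29.33.194
  151.25.32.0/20 (151.25.32.0 - 151.25.47.255) does not contain 151.29.33.194
Longest matching prefix is /18 -> next hop VPN-HUB.

VPN-HUB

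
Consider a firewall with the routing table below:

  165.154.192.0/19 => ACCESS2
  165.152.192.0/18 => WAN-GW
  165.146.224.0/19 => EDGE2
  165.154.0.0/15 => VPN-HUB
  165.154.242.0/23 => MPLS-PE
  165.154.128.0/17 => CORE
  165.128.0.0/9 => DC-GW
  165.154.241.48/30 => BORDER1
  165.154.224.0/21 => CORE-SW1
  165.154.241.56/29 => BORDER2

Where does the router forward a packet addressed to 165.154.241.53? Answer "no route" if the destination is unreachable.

Routes whose prefix contains 165.154.241.53:
  165.128.0.0/9 (165.128.0.0 - 165.255.255.255) -> DC-GW
  165.154.0.0/15 (165.154.0.0 - 165.155.255.255) -> VPN-HUB
  165.154.128.0/17 (165.154.128.0 - 165.154.255.255) -> CORE
More-specific entries that do NOT match:
  165.154.241.48/30 (165.154.241.48 - 165.154.241.51) does not contain 165.154.241.53
  165.154.241.56/29 (165.154.241.56 - 165.154.241.63) does not contain 165.154.241.53
  165.154.242.0/23 (165.154.242.0 - 165.154.243.255) does not contain 165.154.241.53
  165.154.224.0/21 (165.154.224.0 - 165.154.231.255) does not contain 165.154.241.53
  165.154.192.0/19 (165.154.192.0 - 165.154.223.255) does not contain 165.154.241.53
  165.146.224.0/19 (165.146.224.0 - 165.146.255.255) does not contain 165.154.241.53
  165.152.192.0/18 (165.152.192.0 - 165.152.255.255) does not contain 165.154.241.53
Longest matching prefix is /17 -> next hop CORE.

CORE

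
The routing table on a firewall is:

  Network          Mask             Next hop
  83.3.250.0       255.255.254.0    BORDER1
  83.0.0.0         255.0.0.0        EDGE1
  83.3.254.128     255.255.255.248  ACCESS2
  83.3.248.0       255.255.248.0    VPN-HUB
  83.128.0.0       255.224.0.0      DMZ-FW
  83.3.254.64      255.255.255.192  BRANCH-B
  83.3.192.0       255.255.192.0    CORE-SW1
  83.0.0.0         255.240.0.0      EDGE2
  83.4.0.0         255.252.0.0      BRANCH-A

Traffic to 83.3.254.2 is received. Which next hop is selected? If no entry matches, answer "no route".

VPN-HUB

Routes whose prefix contains 83.3.254.2:
  83.0.0.0/8 (83.0.0.0 - 83.255.255.255) -> EDGE1
  83.0.0.0/12 (83.0.0.0 - 83.15.255.255) -> EDGE2
  83.3.192.0/18 (83.3.192.0 - 83.3.255.255) -> CORE-SW1
  83.3.248.0/21 (83.3.248.0 - 83.3.255.255) -> VPN-HUB
More-specific entries that do NOT match:
  83.3.254.128/29 (83.3.254.128 - 83.3.254.135) does not contain 83.3.254.2
  83.3.254.64/26 (83.3.254.64 - 83.3.254.127) does not contain 83.3.254.2
  83.3.250.0/23 (83.3.250.0 - 83.3.251.255) does not contain 83.3.254.2
Longest matching prefix is /21 -> next hop VPN-HUB.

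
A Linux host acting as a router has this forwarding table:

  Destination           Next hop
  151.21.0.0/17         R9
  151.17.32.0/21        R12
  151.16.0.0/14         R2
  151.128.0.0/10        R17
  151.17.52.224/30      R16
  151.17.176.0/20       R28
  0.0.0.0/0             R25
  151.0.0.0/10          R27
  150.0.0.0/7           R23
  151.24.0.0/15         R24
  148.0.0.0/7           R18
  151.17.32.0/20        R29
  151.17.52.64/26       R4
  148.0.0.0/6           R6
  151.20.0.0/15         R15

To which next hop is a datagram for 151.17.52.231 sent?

Routes whose prefix contains 151.17.52.231:
  0.0.0.0/0 (default, matches everything) -> R25
  148.0.0.0/6 (148.0.0.0 - 151.255.255.255) -> R6
  150.0.0.0/7 (150.0.0.0 - 151.255.255.255) -> R23
  151.0.0.0/10 (151.0.0.0 - 151.63.255.255) -> R27
  151.16.0.0/14 (151.16.0.0 - 151.19.255.255) -> R2
More-specific entries that do NOT match:
  151.17.52.224/30 (151.17.52.224 - 151.17.52.227) does not contain 151.17.52.231
  151.17.52.64/26 (151.17.52.64 - 151.17.52.127) does not contain 151.17.52.231
  151.17.32.0/21 (151.17.32.0 - 151.17.39.255) does not contain 151.17.52.231
  151.17.176.0/20 (151.17.176.0 - 151.17.191.255) does not contain 151.17.52.231
  151.17.32.0/20 (151.17.32.0 - 151.17.47.255) does not contain 151.17.52.231
  151.21.0.0/17 (151.21.0.0 - 151.21.127.255) does not contain 151.17.52.231
  151.24.0.0/15 (151.24.0.0 - 151.25.255.255) does not contain 151.17.52.231
  151.20.0.0/15 (151.20.0.0 - 151.21.255.255) does not contain 151.17.52.231
Longest matching prefix is /14 -> next hop R2.

R2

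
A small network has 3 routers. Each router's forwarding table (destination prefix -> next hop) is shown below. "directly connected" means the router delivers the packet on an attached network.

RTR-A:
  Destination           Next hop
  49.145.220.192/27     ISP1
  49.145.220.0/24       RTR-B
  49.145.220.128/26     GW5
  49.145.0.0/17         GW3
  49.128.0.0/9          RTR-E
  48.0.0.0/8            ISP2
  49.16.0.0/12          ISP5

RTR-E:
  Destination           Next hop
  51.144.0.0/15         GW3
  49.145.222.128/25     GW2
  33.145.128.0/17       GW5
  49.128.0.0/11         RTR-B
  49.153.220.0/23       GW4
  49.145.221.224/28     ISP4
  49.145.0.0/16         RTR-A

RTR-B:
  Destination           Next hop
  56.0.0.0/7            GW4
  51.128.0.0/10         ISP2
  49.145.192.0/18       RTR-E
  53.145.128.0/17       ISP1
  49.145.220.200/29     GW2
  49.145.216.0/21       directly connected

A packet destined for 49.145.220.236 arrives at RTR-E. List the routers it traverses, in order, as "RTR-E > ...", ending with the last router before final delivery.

RTR-E > RTR-A > RTR-B

At RTR-E: longest match for 49.145.220.236 is 49.145.0.0/16 -> RTR-A
At RTR-A: longest match for 49.145.220.236 is 49.145.220.0/24 -> RTR-B
At RTR-B: longest match for 49.145.220.236 is 49.145.216.0/21 -> directly connected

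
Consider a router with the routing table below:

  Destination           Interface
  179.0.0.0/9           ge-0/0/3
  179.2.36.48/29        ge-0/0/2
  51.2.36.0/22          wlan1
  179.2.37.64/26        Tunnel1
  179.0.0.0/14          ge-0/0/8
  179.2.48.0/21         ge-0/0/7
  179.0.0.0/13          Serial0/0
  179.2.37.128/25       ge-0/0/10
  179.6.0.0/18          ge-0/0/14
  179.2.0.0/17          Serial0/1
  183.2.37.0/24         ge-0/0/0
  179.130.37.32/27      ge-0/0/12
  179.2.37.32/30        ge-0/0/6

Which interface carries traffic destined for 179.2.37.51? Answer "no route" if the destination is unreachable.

Serial0/1

Routes whose prefix contains 179.2.37.51:
  179.0.0.0/9 (179.0.0.0 - 179.127.255.255) -> ge-0/0/3
  179.0.0.0/13 (179.0.0.0 - 179.7.255.255) -> Serial0/0
  179.0.0.0/14 (179.0.0.0 - 179.3.255.255) -> ge-0/0/8
  179.2.0.0/17 (179.2.0.0 - 179.2.127.255) -> Serial0/1
More-specific entries that do NOT match:
  179.2.37.32/30 (179.2.37.32 - 179.2.37.35) does not contain 179.2.37.51
  179.2.36.48/29 (179.2.36.48 - 179.2.36.55) does not contain 179.2.37.51
  179.130.37.32/27 (179.130.37.32 - 179.130.37.63) does not contain 179.2.37.51
  179.2.37.64/26 (179.2.37.64 - 179.2.37.127) does not contain 179.2.37.51
  179.2.37.128/25 (179.2.37.128 - 179.2.37.255) does not contain 179.2.37.51
  183.2.37.0/24 (183.2.37.0 - 183.2.37.255) does not contain 179.2.37.51
  51.2.36.0/22 (51.2.36.0 - 51.2.39.255) does not contain 179.2.37.51
  179.2.48.0/21 (179.2.48.0 - 179.2.55.255) does not contain 179.2.37.51
  179.6.0.0/18 (179.6.0.0 - 179.6.63.255) does not contain 179.2.37.51
Longest matching prefix is /17 -> interface Serial0/1.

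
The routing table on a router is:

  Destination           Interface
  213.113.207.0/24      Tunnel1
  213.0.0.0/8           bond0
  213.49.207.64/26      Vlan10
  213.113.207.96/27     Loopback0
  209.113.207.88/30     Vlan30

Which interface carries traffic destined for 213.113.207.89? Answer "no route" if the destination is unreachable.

Tunnel1

Routes whose prefix contains 213.113.207.89:
  213.0.0.0/8 (213.0.0.0 - 213.255.255.255) -> bond0
  213.113.207.0/24 (213.113.207.0 - 213.113.207.255) -> Tunnel1
More-specific entries that do NOT match:
  209.113.207.88/30 (209.113.207.88 - 209.113.207.91) does not contain 213.113.207.89
  213.113.207.96/27 (213.113.207.96 - 213.113.207.127) does not contain 213.113.207.89
  213.49.207.64/26 (213.49.207.64 - 213.49.207.127) does not contain 213.113.207.89
Longest matching prefix is /24 -> interface Tunnel1.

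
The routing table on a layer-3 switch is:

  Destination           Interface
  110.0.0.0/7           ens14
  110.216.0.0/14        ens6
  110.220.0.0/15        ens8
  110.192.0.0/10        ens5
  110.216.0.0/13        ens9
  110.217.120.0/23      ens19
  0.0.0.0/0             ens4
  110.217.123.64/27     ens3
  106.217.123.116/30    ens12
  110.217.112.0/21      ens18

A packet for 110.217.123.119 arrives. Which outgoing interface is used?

ens6

Routes whose prefix contains 110.217.123.119:
  0.0.0.0/0 (default, matches everything) -> ens4
  110.0.0.0/7 (110.0.0.0 - 111.255.255.255) -> ens14
  110.192.0.0/10 (110.192.0.0 - 110.255.255.255) -> ens5
  110.216.0.0/13 (110.216.0.0 - 110.223.255.255) -> ens9
  110.216.0.0/14 (110.216.0.0 - 110.219.255.255) -> ens6
More-specific entries that do NOT match:
  106.217.123.116/30 (106.217.123.116 - 106.217.123.119) does not contain 110.217.123.119
  110.217.123.64/27 (110.217.123.64 - 110.217.123.95) does not contain 110.217.123.119
  110.217.120.0/23 (110.217.120.0 - 110.217.121.255) does not contain 110.217.123.119
  110.217.112.0/21 (110.217.112.0 - 110.217.119.255) does not contain 110.217.123.119
  110.220.0.0/15 (110.220.0.0 - 110.221.255.255) does not contain 110.217.123.119
Longest matching prefix is /14 -> interface ens6.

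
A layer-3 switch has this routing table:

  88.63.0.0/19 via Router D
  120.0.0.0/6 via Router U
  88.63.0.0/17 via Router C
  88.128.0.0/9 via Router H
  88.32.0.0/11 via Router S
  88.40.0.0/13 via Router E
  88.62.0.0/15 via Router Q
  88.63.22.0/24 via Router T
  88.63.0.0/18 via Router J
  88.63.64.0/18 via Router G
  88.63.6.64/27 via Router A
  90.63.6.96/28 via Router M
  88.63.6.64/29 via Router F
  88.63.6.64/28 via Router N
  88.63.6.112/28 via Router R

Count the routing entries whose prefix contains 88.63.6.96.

5

Prefixes containing 88.63.6.96:
  88.32.0.0/11 (88.32.0.0 - 88.63.255.255)
  88.62.0.0/15 (88.62.0.0 - 88.63.255.255)
  88.63.0.0/17 (88.63.0.0 - 88.63.127.255)
  88.63.0.0/18 (88.63.0.0 - 88.63.63.255)
  88.63.0.0/19 (88.63.0.0 - 88.63.31.255)
Total matching entries: 5.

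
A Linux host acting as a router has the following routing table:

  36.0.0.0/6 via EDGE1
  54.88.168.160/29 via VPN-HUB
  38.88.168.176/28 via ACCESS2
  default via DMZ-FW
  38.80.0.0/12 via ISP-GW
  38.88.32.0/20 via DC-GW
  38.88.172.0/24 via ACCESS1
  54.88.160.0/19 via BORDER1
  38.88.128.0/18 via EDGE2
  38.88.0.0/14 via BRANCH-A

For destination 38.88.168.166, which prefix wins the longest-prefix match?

Entries matching 38.88.168.166:
  0.0.0.0/0 (default, matches everything)
  36.0.0.0/6 (36.0.0.0 - 39.255.255.255)
  38.80.0.0/12 (38.80.0.0 - 38.95.255.255)
  38.88.0.0/14 (38.88.0.0 - 38.91.255.255)
  38.88.128.0/18 (38.88.128.0 - 38.88.191.255)
Most specific is 38.88.128.0/18.

38.88.128.0/18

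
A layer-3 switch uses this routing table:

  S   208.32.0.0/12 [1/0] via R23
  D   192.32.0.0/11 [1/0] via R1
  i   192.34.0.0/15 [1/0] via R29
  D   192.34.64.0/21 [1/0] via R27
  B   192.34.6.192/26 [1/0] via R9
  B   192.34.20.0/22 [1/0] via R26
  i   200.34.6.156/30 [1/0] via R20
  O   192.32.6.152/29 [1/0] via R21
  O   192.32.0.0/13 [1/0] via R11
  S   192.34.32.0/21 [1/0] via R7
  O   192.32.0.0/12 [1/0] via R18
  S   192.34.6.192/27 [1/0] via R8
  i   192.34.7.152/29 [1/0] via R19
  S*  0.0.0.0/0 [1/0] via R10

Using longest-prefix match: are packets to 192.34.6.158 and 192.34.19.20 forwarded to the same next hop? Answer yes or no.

yes

192.34.6.158: longest match 192.34.0.0/15 -> R29
192.34.19.20: longest match 192.34.0.0/15 -> R29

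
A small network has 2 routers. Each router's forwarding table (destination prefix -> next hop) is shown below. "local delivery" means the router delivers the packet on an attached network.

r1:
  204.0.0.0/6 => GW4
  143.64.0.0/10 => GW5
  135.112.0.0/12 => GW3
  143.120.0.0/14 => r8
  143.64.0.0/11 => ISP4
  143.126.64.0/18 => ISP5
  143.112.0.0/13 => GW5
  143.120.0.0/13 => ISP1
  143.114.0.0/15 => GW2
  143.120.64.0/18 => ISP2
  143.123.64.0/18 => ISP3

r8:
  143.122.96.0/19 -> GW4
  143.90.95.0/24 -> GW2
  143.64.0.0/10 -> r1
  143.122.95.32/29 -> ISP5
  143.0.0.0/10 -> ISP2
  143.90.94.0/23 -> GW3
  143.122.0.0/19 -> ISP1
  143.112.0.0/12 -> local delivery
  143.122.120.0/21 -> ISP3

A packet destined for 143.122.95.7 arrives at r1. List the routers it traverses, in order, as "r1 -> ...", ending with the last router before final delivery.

At r1: longest match for 143.122.95.7 is 143.120.0.0/14 -> r8
At r8: longest match for 143.122.95.7 is 143.112.0.0/12 -> local delivery

r1 -> r8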